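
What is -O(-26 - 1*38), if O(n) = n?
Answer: 64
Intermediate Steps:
-O(-26 - 1*38) = -(-26 - 1*38) = -(-26 - 38) = -1*(-64) = 64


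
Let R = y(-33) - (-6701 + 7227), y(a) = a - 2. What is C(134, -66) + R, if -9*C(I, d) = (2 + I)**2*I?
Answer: -2483513/9 ≈ -2.7595e+5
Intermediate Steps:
y(a) = -2 + a
C(I, d) = -I*(2 + I)**2/9 (C(I, d) = -(2 + I)**2*I/9 = -I*(2 + I)**2/9)
R = -561 (R = (-2 - 33) - (-6701 + 7227) = -35 - 1*526 = -35 - 526 = -561)
C(134, -66) + R = -1/9*134*(2 + 134)**2 - 561 = -1/9*134*136**2 - 561 = -1/9*134*18496 - 561 = -2478464/9 - 561 = -2483513/9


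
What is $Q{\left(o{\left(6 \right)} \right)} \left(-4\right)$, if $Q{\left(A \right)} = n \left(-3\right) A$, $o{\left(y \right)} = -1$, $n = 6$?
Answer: $-72$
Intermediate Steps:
$Q{\left(A \right)} = - 18 A$ ($Q{\left(A \right)} = 6 \left(-3\right) A = - 18 A$)
$Q{\left(o{\left(6 \right)} \right)} \left(-4\right) = \left(-18\right) \left(-1\right) \left(-4\right) = 18 \left(-4\right) = -72$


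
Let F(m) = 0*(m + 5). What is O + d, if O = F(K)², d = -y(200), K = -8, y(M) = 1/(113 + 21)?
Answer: -1/134 ≈ -0.0074627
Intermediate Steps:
y(M) = 1/134
d = -1/134 (d = -1*1/134 = -1/134 ≈ -0.0074627)
F(m) = 0 (F(m) = 0*(5 + m) = 0)
O = 0 (O = 0² = 0)
O + d = 0 - 1/134 = -1/134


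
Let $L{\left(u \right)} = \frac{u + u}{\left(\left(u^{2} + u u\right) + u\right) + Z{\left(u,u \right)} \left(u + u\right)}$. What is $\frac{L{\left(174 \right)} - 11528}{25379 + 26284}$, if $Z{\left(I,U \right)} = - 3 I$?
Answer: $- \frac{2670654}{11968595} \approx -0.22314$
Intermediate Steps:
$L{\left(u \right)} = \frac{2 u}{u - 4 u^{2}}$ ($L{\left(u \right)} = \frac{u + u}{\left(\left(u^{2} + u u\right) + u\right) + - 3 u \left(u + u\right)} = \frac{2 u}{\left(\left(u^{2} + u^{2}\right) + u\right) + - 3 u 2 u} = \frac{2 u}{\left(2 u^{2} + u\right) - 6 u^{2}} = \frac{2 u}{\left(u + 2 u^{2}\right) - 6 u^{2}} = \frac{2 u}{u - 4 u^{2}}$)
$\frac{L{\left(174 \right)} - 11528}{25379 + 26284} = \frac{\frac{2}{1 - 696} - 11528}{25379 + 26284} = \frac{\frac{2}{1 - 696} - 11528}{51663} = \left(\frac{2}{-695} - 11528\right) \frac{1}{51663} = \left(2 \left(- \frac{1}{695}\right) - 11528\right) \frac{1}{51663} = \left(- \frac{2}{695} - 11528\right) \frac{1}{51663} = \left(- \frac{8011962}{695}\right) \frac{1}{51663} = - \frac{2670654}{11968595}$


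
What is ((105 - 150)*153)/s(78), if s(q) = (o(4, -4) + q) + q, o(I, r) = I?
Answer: -1377/32 ≈ -43.031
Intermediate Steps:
s(q) = 4 + 2*q (s(q) = (4 + q) + q = 4 + 2*q)
((105 - 150)*153)/s(78) = ((105 - 150)*153)/(4 + 2*78) = (-45*153)/(4 + 156) = -6885/160 = -6885*1/160 = -1377/32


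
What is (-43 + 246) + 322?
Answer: 525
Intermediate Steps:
(-43 + 246) + 322 = 203 + 322 = 525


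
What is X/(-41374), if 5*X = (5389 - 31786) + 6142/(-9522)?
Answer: 62839594/492454035 ≈ 0.12760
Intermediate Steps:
X = -125679188/23805 (X = ((5389 - 31786) + 6142/(-9522))/5 = (-26397 + 6142*(-1/9522))/5 = (-26397 - 3071/4761)/5 = (1/5)*(-125679188/4761) = -125679188/23805 ≈ -5279.5)
X/(-41374) = -125679188/23805/(-41374) = -125679188/23805*(-1/41374) = 62839594/492454035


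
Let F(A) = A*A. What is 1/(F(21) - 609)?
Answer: -1/168 ≈ -0.0059524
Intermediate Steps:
F(A) = A**2
1/(F(21) - 609) = 1/(21**2 - 609) = 1/(441 - 609) = 1/(-168) = -1/168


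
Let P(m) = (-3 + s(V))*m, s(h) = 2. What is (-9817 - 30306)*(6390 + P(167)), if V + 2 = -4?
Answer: -249685429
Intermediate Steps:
V = -6 (V = -2 - 4 = -6)
P(m) = -m (P(m) = (-3 + 2)*m = -m)
(-9817 - 30306)*(6390 + P(167)) = (-9817 - 30306)*(6390 - 1*167) = -40123*(6390 - 167) = -40123*6223 = -249685429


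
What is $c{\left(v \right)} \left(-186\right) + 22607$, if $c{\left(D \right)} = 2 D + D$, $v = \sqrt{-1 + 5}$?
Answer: $21491$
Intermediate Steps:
$v = 2$ ($v = \sqrt{4} = 2$)
$c{\left(D \right)} = 3 D$
$c{\left(v \right)} \left(-186\right) + 22607 = 3 \cdot 2 \left(-186\right) + 22607 = 6 \left(-186\right) + 22607 = -1116 + 22607 = 21491$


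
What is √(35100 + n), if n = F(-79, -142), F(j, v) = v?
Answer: √34958 ≈ 186.97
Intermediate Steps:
n = -142
√(35100 + n) = √(35100 - 142) = √34958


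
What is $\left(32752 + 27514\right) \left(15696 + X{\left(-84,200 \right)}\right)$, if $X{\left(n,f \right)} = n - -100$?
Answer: $946899392$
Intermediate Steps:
$X{\left(n,f \right)} = 100 + n$ ($X{\left(n,f \right)} = n + 100 = 100 + n$)
$\left(32752 + 27514\right) \left(15696 + X{\left(-84,200 \right)}\right) = \left(32752 + 27514\right) \left(15696 + \left(100 - 84\right)\right) = 60266 \left(15696 + 16\right) = 60266 \cdot 15712 = 946899392$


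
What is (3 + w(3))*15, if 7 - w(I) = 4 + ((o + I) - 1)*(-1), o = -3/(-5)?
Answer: 129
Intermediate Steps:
o = 3/5 (o = -3*(-1/5) = 3/5 ≈ 0.60000)
w(I) = 13/5 + I (w(I) = 7 - (4 + ((3/5 + I) - 1)*(-1)) = 7 - (4 + (-2/5 + I)*(-1)) = 7 - (4 + (2/5 - I)) = 7 - (22/5 - I) = 7 + (-22/5 + I) = 13/5 + I)
(3 + w(3))*15 = (3 + (13/5 + 3))*15 = (3 + 28/5)*15 = (43/5)*15 = 129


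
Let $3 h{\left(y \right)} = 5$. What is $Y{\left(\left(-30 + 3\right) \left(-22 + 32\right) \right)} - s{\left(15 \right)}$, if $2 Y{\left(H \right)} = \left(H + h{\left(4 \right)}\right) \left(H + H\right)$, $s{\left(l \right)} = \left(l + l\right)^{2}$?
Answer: $71550$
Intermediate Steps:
$h{\left(y \right)} = \frac{5}{3}$ ($h{\left(y \right)} = \frac{1}{3} \cdot 5 = \frac{5}{3}$)
$s{\left(l \right)} = 4 l^{2}$ ($s{\left(l \right)} = \left(2 l\right)^{2} = 4 l^{2}$)
$Y{\left(H \right)} = H \left(\frac{5}{3} + H\right)$ ($Y{\left(H \right)} = \frac{\left(H + \frac{5}{3}\right) \left(H + H\right)}{2} = \frac{\left(\frac{5}{3} + H\right) 2 H}{2} = \frac{2 H \left(\frac{5}{3} + H\right)}{2} = H \left(\frac{5}{3} + H\right)$)
$Y{\left(\left(-30 + 3\right) \left(-22 + 32\right) \right)} - s{\left(15 \right)} = \frac{\left(-30 + 3\right) \left(-22 + 32\right) \left(5 + 3 \left(-30 + 3\right) \left(-22 + 32\right)\right)}{3} - 4 \cdot 15^{2} = \frac{\left(-27\right) 10 \left(5 + 3 \left(\left(-27\right) 10\right)\right)}{3} - 4 \cdot 225 = \frac{1}{3} \left(-270\right) \left(5 + 3 \left(-270\right)\right) - 900 = \frac{1}{3} \left(-270\right) \left(5 - 810\right) - 900 = \frac{1}{3} \left(-270\right) \left(-805\right) - 900 = 72450 - 900 = 71550$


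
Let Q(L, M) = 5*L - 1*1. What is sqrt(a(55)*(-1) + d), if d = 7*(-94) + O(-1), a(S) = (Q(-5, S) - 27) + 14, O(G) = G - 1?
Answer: 3*I*sqrt(69) ≈ 24.92*I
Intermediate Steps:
O(G) = -1 + G
Q(L, M) = -1 + 5*L (Q(L, M) = 5*L - 1 = -1 + 5*L)
a(S) = -39 (a(S) = ((-1 + 5*(-5)) - 27) + 14 = ((-1 - 25) - 27) + 14 = (-26 - 27) + 14 = -53 + 14 = -39)
d = -660 (d = 7*(-94) + (-1 - 1) = -658 - 2 = -660)
sqrt(a(55)*(-1) + d) = sqrt(-39*(-1) - 660) = sqrt(39 - 660) = sqrt(-621) = 3*I*sqrt(69)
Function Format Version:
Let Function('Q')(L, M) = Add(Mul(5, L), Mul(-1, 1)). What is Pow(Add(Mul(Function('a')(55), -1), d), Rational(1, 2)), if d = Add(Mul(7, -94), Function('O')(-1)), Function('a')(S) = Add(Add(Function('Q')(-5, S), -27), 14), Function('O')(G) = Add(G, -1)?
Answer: Mul(3, I, Pow(69, Rational(1, 2))) ≈ Mul(24.920, I)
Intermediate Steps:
Function('O')(G) = Add(-1, G)
Function('Q')(L, M) = Add(-1, Mul(5, L)) (Function('Q')(L, M) = Add(Mul(5, L), -1) = Add(-1, Mul(5, L)))
Function('a')(S) = -39 (Function('a')(S) = Add(Add(Add(-1, Mul(5, -5)), -27), 14) = Add(Add(Add(-1, -25), -27), 14) = Add(Add(-26, -27), 14) = Add(-53, 14) = -39)
d = -660 (d = Add(Mul(7, -94), Add(-1, -1)) = Add(-658, -2) = -660)
Pow(Add(Mul(Function('a')(55), -1), d), Rational(1, 2)) = Pow(Add(Mul(-39, -1), -660), Rational(1, 2)) = Pow(Add(39, -660), Rational(1, 2)) = Pow(-621, Rational(1, 2)) = Mul(3, I, Pow(69, Rational(1, 2)))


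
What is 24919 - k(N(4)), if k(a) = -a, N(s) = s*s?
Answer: 24935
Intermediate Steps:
N(s) = s²
24919 - k(N(4)) = 24919 - (-1)*4² = 24919 - (-1)*16 = 24919 - 1*(-16) = 24919 + 16 = 24935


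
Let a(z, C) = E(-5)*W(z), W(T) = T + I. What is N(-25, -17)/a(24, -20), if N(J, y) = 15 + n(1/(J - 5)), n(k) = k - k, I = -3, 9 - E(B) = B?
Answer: 5/98 ≈ 0.051020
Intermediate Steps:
E(B) = 9 - B
W(T) = -3 + T (W(T) = T - 3 = -3 + T)
a(z, C) = -42 + 14*z (a(z, C) = (9 - 1*(-5))*(-3 + z) = (9 + 5)*(-3 + z) = 14*(-3 + z) = -42 + 14*z)
n(k) = 0
N(J, y) = 15 (N(J, y) = 15 + 0 = 15)
N(-25, -17)/a(24, -20) = 15/(-42 + 14*24) = 15/(-42 + 336) = 15/294 = 15*(1/294) = 5/98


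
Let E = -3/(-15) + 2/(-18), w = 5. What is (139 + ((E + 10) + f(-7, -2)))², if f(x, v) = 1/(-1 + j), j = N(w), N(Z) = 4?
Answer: 45212176/2025 ≈ 22327.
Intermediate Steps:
j = 4
f(x, v) = ⅓ (f(x, v) = 1/(-1 + 4) = 1/3 = ⅓)
E = 4/45 (E = -3*(-1/15) + 2*(-1/18) = ⅕ - ⅑ = 4/45 ≈ 0.088889)
(139 + ((E + 10) + f(-7, -2)))² = (139 + ((4/45 + 10) + ⅓))² = (139 + (454/45 + ⅓))² = (139 + 469/45)² = (6724/45)² = 45212176/2025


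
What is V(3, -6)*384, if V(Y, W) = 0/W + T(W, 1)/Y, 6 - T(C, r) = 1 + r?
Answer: 512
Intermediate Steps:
T(C, r) = 5 - r (T(C, r) = 6 - (1 + r) = 6 + (-1 - r) = 5 - r)
V(Y, W) = 4/Y (V(Y, W) = 0/W + (5 - 1*1)/Y = 0 + (5 - 1)/Y = 0 + 4/Y = 4/Y)
V(3, -6)*384 = (4/3)*384 = 512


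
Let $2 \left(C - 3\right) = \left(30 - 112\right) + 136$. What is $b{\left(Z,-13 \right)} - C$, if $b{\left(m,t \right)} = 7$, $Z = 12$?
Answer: $-23$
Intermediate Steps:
$C = 30$ ($C = 3 + \frac{\left(30 - 112\right) + 136}{2} = 3 + \frac{-82 + 136}{2} = 3 + \frac{1}{2} \cdot 54 = 3 + 27 = 30$)
$b{\left(Z,-13 \right)} - C = 7 - 30 = -23$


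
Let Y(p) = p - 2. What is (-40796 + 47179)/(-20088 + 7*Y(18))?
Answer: -6383/19976 ≈ -0.31953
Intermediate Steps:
Y(p) = -2 + p
(-40796 + 47179)/(-20088 + 7*Y(18)) = (-40796 + 47179)/(-20088 + 7*(-2 + 18)) = 6383/(-20088 + 7*16) = 6383/(-20088 + 112) = 6383/(-19976) = 6383*(-1/19976) = -6383/19976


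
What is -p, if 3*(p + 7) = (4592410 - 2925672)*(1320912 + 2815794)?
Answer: -2298268361669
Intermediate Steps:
p = 2298268361669 (p = -7 + ((4592410 - 2925672)*(1320912 + 2815794))/3 = -7 + (1666738*4136706)/3 = -7 + (⅓)*6894805085028 = -7 + 2298268361676 = 2298268361669)
-p = -1*2298268361669 = -2298268361669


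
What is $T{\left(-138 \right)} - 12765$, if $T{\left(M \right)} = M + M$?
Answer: $-13041$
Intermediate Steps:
$T{\left(M \right)} = 2 M$
$T{\left(-138 \right)} - 12765 = 2 \left(-138\right) - 12765 = -276 - 12765 = -13041$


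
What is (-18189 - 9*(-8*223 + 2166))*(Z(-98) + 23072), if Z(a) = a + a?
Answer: -494739252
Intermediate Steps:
Z(a) = 2*a
(-18189 - 9*(-8*223 + 2166))*(Z(-98) + 23072) = (-18189 - 9*(-8*223 + 2166))*(2*(-98) + 23072) = (-18189 - 9*(-1784 + 2166))*(-196 + 23072) = (-18189 - 9*382)*22876 = (-18189 - 3438)*22876 = -21627*22876 = -494739252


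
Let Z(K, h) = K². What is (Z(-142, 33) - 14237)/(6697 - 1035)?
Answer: 5927/5662 ≈ 1.0468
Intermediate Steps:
(Z(-142, 33) - 14237)/(6697 - 1035) = ((-142)² - 14237)/(6697 - 1035) = (20164 - 14237)/5662 = 5927*(1/5662) = 5927/5662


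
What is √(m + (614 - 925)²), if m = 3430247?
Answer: 2*√881742 ≈ 1878.0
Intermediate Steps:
√(m + (614 - 925)²) = √(3430247 + (614 - 925)²) = √(3430247 + (-311)²) = √(3430247 + 96721) = √3526968 = 2*√881742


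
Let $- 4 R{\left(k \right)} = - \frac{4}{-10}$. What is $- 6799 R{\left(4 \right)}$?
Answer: $\frac{6799}{10} \approx 679.9$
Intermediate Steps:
$R{\left(k \right)} = - \frac{1}{10}$ ($R{\left(k \right)} = - \frac{\left(-4\right) \frac{1}{-10}}{4} = - \frac{\left(-4\right) \left(- \frac{1}{10}\right)}{4} = \left(- \frac{1}{4}\right) \frac{2}{5} = - \frac{1}{10}$)
$- 6799 R{\left(4 \right)} = \left(-6799\right) \left(- \frac{1}{10}\right) = \frac{6799}{10}$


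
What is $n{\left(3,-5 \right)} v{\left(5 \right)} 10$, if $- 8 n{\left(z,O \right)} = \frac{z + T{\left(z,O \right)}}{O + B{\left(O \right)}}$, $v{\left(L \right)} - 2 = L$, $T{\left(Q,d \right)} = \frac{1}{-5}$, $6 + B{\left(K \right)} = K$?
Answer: $\frac{49}{32} \approx 1.5313$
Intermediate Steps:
$B{\left(K \right)} = -6 + K$
$T{\left(Q,d \right)} = - \frac{1}{5}$
$v{\left(L \right)} = 2 + L$
$n{\left(z,O \right)} = - \frac{- \frac{1}{5} + z}{8 \left(-6 + 2 O\right)}$ ($n{\left(z,O \right)} = - \frac{\left(z - \frac{1}{5}\right) \frac{1}{O + \left(-6 + O\right)}}{8} = - \frac{\left(- \frac{1}{5} + z\right) \frac{1}{-6 + 2 O}}{8} = - \frac{\frac{1}{-6 + 2 O} \left(- \frac{1}{5} + z\right)}{8} = - \frac{- \frac{1}{5} + z}{8 \left(-6 + 2 O\right)}$)
$n{\left(3,-5 \right)} v{\left(5 \right)} 10 = \frac{1 - 15}{80 \left(-3 - 5\right)} \left(2 + 5\right) 10 = \frac{1 - 15}{80 \left(-8\right)} 7 \cdot 10 = \frac{1}{80} \left(- \frac{1}{8}\right) \left(-14\right) 7 \cdot 10 = \frac{7}{320} \cdot 7 \cdot 10 = \frac{49}{320} \cdot 10 = \frac{49}{32}$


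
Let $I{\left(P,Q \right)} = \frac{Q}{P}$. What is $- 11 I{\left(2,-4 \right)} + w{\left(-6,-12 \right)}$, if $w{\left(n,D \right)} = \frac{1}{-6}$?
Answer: $\frac{131}{6} \approx 21.833$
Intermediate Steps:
$w{\left(n,D \right)} = - \frac{1}{6}$
$- 11 I{\left(2,-4 \right)} + w{\left(-6,-12 \right)} = - 11 \left(- \frac{4}{2}\right) - \frac{1}{6} = - 11 \left(\left(-4\right) \frac{1}{2}\right) - \frac{1}{6} = \left(-11\right) \left(-2\right) - \frac{1}{6} = 22 - \frac{1}{6} = \frac{131}{6}$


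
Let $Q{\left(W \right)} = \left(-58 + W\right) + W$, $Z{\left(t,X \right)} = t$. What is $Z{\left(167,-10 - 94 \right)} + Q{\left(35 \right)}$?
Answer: $179$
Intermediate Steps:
$Q{\left(W \right)} = -58 + 2 W$
$Z{\left(167,-10 - 94 \right)} + Q{\left(35 \right)} = 167 + \left(-58 + 2 \cdot 35\right) = 167 + \left(-58 + 70\right) = 167 + 12 = 179$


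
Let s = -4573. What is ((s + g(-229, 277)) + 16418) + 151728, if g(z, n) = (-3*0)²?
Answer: 163573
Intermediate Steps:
g(z, n) = 0 (g(z, n) = 0² = 0)
((s + g(-229, 277)) + 16418) + 151728 = ((-4573 + 0) + 16418) + 151728 = (-4573 + 16418) + 151728 = 11845 + 151728 = 163573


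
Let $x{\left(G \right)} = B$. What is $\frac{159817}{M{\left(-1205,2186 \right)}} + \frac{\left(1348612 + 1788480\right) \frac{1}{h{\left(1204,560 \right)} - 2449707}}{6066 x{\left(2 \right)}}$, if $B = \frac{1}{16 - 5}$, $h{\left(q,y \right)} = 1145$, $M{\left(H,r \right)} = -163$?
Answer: $- \frac{593440966179530}{605258816499} \approx -980.47$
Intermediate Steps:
$B = \frac{1}{11} \approx 0.090909$
$x{\left(G \right)} = \frac{1}{11}$
$\frac{159817}{M{\left(-1205,2186 \right)}} + \frac{\left(1348612 + 1788480\right) \frac{1}{h{\left(1204,560 \right)} - 2449707}}{6066 x{\left(2 \right)}} = \frac{159817}{-163} + \frac{\left(1348612 + 1788480\right) \frac{1}{1145 - 2449707}}{6066 \cdot \frac{1}{11}} = 159817 \left(- \frac{1}{163}\right) + \frac{3137092 \frac{1}{-2448562}}{\frac{6066}{11}} = - \frac{159817}{163} + 3137092 \left(- \frac{1}{2448562}\right) \frac{11}{6066} = - \frac{159817}{163} - \frac{8627003}{3713244273} = - \frac{593440966179530}{605258816499}$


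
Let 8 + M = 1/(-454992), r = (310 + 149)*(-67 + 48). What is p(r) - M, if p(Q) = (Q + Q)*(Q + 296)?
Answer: 66860554799137/454992 ≈ 1.4695e+8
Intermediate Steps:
r = -8721 (r = 459*(-19) = -8721)
M = -3639937/454992 (M = -8 + 1/(-454992) = -8 - 1/454992 = -3639937/454992 ≈ -8.0000)
p(Q) = 2*Q*(296 + Q) (p(Q) = (2*Q)*(296 + Q) = 2*Q*(296 + Q))
p(r) - M = 2*(-8721)*(296 - 8721) - 1*(-3639937/454992) = 2*(-8721)*(-8425) + 3639937/454992 = 146948850 + 3639937/454992 = 66860554799137/454992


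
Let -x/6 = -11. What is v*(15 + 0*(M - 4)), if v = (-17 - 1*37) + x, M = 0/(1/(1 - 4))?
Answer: 180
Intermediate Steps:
x = 66 (x = -6*(-11) = 66)
M = 0 (M = 0/(1/(-3)) = 0/(-⅓) = 0*(-3) = 0)
v = 12 (v = (-17 - 1*37) + 66 = (-17 - 37) + 66 = -54 + 66 = 12)
v*(15 + 0*(M - 4)) = 12*(15 + 0*(0 - 4)) = 12*(15 + 0*(-4)) = 12*(15 + 0) = 12*15 = 180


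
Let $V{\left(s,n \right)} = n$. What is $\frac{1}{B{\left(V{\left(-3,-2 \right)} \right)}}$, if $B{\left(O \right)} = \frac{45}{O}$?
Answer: $- \frac{2}{45} \approx -0.044444$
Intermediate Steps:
$\frac{1}{B{\left(V{\left(-3,-2 \right)} \right)}} = \frac{1}{45 \frac{1}{-2}} = \frac{1}{45 \left(- \frac{1}{2}\right)} = \frac{1}{- \frac{45}{2}} = - \frac{2}{45}$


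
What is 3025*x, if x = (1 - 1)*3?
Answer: 0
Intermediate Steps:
x = 0 (x = 0*3 = 0)
3025*x = 3025*0 = 0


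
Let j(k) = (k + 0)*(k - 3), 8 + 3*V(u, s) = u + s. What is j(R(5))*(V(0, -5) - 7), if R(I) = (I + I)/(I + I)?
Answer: 68/3 ≈ 22.667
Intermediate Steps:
V(u, s) = -8/3 + s/3 + u/3 (V(u, s) = -8/3 + (u + s)/3 = -8/3 + (s + u)/3 = -8/3 + (s/3 + u/3) = -8/3 + s/3 + u/3)
R(I) = 1 (R(I) = (2*I)/((2*I)) = (2*I)*(1/(2*I)) = 1)
j(k) = k*(-3 + k)
j(R(5))*(V(0, -5) - 7) = (1*(-3 + 1))*((-8/3 + (⅓)*(-5) + (⅓)*0) - 7) = (1*(-2))*((-8/3 - 5/3 + 0) - 7) = -2*(-13/3 - 7) = -2*(-34/3) = 68/3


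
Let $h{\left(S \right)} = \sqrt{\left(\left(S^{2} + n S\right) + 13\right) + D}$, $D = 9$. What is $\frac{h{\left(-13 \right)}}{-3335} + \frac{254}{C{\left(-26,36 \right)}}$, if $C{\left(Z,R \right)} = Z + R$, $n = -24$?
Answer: $\frac{127}{5} - \frac{\sqrt{503}}{3335} \approx 25.393$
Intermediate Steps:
$h{\left(S \right)} = \sqrt{22 + S^{2} - 24 S}$ ($h{\left(S \right)} = \sqrt{\left(\left(S^{2} - 24 S\right) + 13\right) + 9} = \sqrt{\left(13 + S^{2} - 24 S\right) + 9} = \sqrt{22 + S^{2} - 24 S}$)
$C{\left(Z,R \right)} = R + Z$
$\frac{h{\left(-13 \right)}}{-3335} + \frac{254}{C{\left(-26,36 \right)}} = \frac{\sqrt{22 + \left(-13\right)^{2} - -312}}{-3335} + \frac{254}{36 - 26} = \sqrt{22 + 169 + 312} \left(- \frac{1}{3335}\right) + \frac{254}{10} = \sqrt{503} \left(- \frac{1}{3335}\right) + 254 \cdot \frac{1}{10} = - \frac{\sqrt{503}}{3335} + \frac{127}{5} = \frac{127}{5} - \frac{\sqrt{503}}{3335}$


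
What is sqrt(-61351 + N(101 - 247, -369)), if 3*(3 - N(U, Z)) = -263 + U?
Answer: I*sqrt(550905)/3 ≈ 247.41*I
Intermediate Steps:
N(U, Z) = 272/3 - U/3 (N(U, Z) = 3 - (-263 + U)/3 = 3 + (263/3 - U/3) = 272/3 - U/3)
sqrt(-61351 + N(101 - 247, -369)) = sqrt(-61351 + (272/3 - (101 - 247)/3)) = sqrt(-61351 + (272/3 - 1/3*(-146))) = sqrt(-61351 + (272/3 + 146/3)) = sqrt(-61351 + 418/3) = sqrt(-183635/3) = I*sqrt(550905)/3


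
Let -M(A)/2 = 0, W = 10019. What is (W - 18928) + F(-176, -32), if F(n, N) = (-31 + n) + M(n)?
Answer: -9116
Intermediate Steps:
M(A) = 0 (M(A) = -2*0 = 0)
F(n, N) = -31 + n (F(n, N) = (-31 + n) + 0 = -31 + n)
(W - 18928) + F(-176, -32) = (10019 - 18928) + (-31 - 176) = -8909 - 207 = -9116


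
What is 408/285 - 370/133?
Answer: -898/665 ≈ -1.3504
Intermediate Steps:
408/285 - 370/133 = 408*(1/285) - 370*1/133 = 136/95 - 370/133 = -898/665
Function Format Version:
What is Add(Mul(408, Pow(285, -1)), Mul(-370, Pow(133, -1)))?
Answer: Rational(-898, 665) ≈ -1.3504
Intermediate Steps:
Add(Mul(408, Pow(285, -1)), Mul(-370, Pow(133, -1))) = Add(Mul(408, Rational(1, 285)), Mul(-370, Rational(1, 133))) = Add(Rational(136, 95), Rational(-370, 133)) = Rational(-898, 665)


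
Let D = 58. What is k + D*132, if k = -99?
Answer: 7557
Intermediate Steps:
k + D*132 = -99 + 58*132 = -99 + 7656 = 7557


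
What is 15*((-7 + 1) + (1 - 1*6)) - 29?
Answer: -194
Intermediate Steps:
15*((-7 + 1) + (1 - 1*6)) - 29 = 15*(-6 + (1 - 6)) - 29 = 15*(-6 - 5) - 29 = 15*(-11) - 29 = -165 - 29 = -194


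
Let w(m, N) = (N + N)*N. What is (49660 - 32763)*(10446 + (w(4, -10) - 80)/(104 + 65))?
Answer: 29831552118/169 ≈ 1.7652e+8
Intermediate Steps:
w(m, N) = 2*N² (w(m, N) = (2*N)*N = 2*N²)
(49660 - 32763)*(10446 + (w(4, -10) - 80)/(104 + 65)) = (49660 - 32763)*(10446 + (2*(-10)² - 80)/(104 + 65)) = 16897*(10446 + (2*100 - 80)/169) = 16897*(10446 + (200 - 80)/169) = 16897*(10446 + (1/169)*120) = 16897*(10446 + 120/169) = 16897*(1765494/169) = 29831552118/169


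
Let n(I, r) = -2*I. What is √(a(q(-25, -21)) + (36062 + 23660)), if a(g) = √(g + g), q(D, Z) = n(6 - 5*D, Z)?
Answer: √(59722 + 2*I*√131) ≈ 244.38 + 0.0468*I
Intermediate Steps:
q(D, Z) = -12 + 10*D (q(D, Z) = -2*(6 - 5*D) = -12 + 10*D)
a(g) = √2*√g (a(g) = √(2*g) = √2*√g)
√(a(q(-25, -21)) + (36062 + 23660)) = √(√2*√(-12 + 10*(-25)) + (36062 + 23660)) = √(√2*√(-12 - 250) + 59722) = √(√2*√(-262) + 59722) = √(√2*(I*√262) + 59722) = √(2*I*√131 + 59722) = √(59722 + 2*I*√131)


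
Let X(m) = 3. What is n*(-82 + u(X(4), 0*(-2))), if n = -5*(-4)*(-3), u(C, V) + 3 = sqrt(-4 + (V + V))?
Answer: 5100 - 120*I ≈ 5100.0 - 120.0*I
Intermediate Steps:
u(C, V) = -3 + sqrt(-4 + 2*V) (u(C, V) = -3 + sqrt(-4 + (V + V)) = -3 + sqrt(-4 + 2*V))
n = -60 (n = 20*(-3) = -60)
n*(-82 + u(X(4), 0*(-2))) = -60*(-82 + (-3 + sqrt(-4 + 2*(0*(-2))))) = -60*(-82 + (-3 + sqrt(-4 + 2*0))) = -60*(-82 + (-3 + sqrt(-4 + 0))) = -60*(-82 + (-3 + sqrt(-4))) = -60*(-82 + (-3 + 2*I)) = -60*(-85 + 2*I) = 5100 - 120*I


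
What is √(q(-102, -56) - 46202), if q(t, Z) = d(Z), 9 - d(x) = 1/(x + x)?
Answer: I*√36215305/28 ≈ 214.93*I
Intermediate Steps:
d(x) = 9 - 1/(2*x) (d(x) = 9 - 1/(x + x) = 9 - 1/(2*x))
q(t, Z) = 9 - 1/(2*Z)
√(q(-102, -56) - 46202) = √((9 - ½/(-56)) - 46202) = √((9 - ½*(-1/56)) - 46202) = √((9 + 1/112) - 46202) = √(1009/112 - 46202) = √(-5173615/112) = I*√36215305/28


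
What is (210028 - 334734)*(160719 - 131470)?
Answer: -3647525794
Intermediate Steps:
(210028 - 334734)*(160719 - 131470) = -124706*29249 = -3647525794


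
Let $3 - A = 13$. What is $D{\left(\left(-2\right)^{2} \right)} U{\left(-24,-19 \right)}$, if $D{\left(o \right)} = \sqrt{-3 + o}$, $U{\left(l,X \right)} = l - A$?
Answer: $-14$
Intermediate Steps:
$A = -10$ ($A = 3 - 13 = -10$)
$U{\left(l,X \right)} = 10 + l$ ($U{\left(l,X \right)} = l - -10 = l + 10 = 10 + l$)
$D{\left(\left(-2\right)^{2} \right)} U{\left(-24,-19 \right)} = \sqrt{-3 + \left(-2\right)^{2}} \left(10 - 24\right) = \sqrt{-3 + 4} \left(-14\right) = \sqrt{1} \left(-14\right) = 1 \left(-14\right) = -14$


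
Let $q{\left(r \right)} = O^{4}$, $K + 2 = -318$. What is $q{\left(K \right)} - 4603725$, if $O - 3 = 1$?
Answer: $-4603469$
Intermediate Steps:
$K = -320$ ($K = -2 - 318 = -320$)
$O = 4$ ($O = 3 + 1 = 4$)
$q{\left(r \right)} = 256$ ($q{\left(r \right)} = 4^{4} = 256$)
$q{\left(K \right)} - 4603725 = 256 - 4603725 = -4603469$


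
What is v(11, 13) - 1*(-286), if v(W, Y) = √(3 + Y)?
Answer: 290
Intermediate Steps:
v(11, 13) - 1*(-286) = √(3 + 13) - 1*(-286) = √16 + 286 = 4 + 286 = 290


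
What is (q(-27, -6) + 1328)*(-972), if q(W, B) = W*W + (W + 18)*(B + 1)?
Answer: -2043144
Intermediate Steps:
q(W, B) = W² + (1 + B)*(18 + W) (q(W, B) = W² + (18 + W)*(1 + B) = W² + (1 + B)*(18 + W))
(q(-27, -6) + 1328)*(-972) = ((18 - 27 + (-27)² + 18*(-6) - 6*(-27)) + 1328)*(-972) = ((18 - 27 + 729 - 108 + 162) + 1328)*(-972) = (774 + 1328)*(-972) = 2102*(-972) = -2043144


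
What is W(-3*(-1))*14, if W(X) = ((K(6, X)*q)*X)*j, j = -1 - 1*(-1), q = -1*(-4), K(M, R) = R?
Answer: 0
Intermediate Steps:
q = 4
j = 0 (j = -1 + 1 = 0)
W(X) = 0 (W(X) = ((X*4)*X)*0 = ((4*X)*X)*0 = (4*X²)*0 = 0)
W(-3*(-1))*14 = 0*14 = 0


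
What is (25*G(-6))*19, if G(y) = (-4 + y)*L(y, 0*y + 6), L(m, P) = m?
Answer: 28500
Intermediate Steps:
G(y) = y*(-4 + y) (G(y) = (-4 + y)*y = y*(-4 + y))
(25*G(-6))*19 = (25*(-6*(-4 - 6)))*19 = (25*(-6*(-10)))*19 = (25*60)*19 = 1500*19 = 28500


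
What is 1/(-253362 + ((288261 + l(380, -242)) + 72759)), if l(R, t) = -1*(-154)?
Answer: 1/107812 ≈ 9.2754e-6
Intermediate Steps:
l(R, t) = 154
1/(-253362 + ((288261 + l(380, -242)) + 72759)) = 1/(-253362 + ((288261 + 154) + 72759)) = 1/(-253362 + (288415 + 72759)) = 1/(-253362 + 361174) = 1/107812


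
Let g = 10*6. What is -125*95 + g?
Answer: -11815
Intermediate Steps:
g = 60
-125*95 + g = -125*95 + 60 = -11875 + 60 = -11815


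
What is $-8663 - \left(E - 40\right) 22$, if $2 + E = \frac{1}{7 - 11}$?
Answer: $- \frac{15467}{2} \approx -7733.5$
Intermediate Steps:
$E = - \frac{9}{4}$ ($E = -2 + \frac{1}{7 - 11} = -2 + \frac{1}{-4} = -2 - \frac{1}{4} = - \frac{9}{4} \approx -2.25$)
$-8663 - \left(E - 40\right) 22 = -8663 - \left(- \frac{9}{4} - 40\right) 22 = -8663 - \left(- \frac{169}{4}\right) 22 = -8663 - - \frac{1859}{2} = -8663 + \frac{1859}{2} = - \frac{15467}{2}$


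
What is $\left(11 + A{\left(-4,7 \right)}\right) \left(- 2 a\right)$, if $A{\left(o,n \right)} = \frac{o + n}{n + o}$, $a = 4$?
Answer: $-96$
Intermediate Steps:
$A{\left(o,n \right)} = 1$ ($A{\left(o,n \right)} = \frac{n + o}{n + o} = 1$)
$\left(11 + A{\left(-4,7 \right)}\right) \left(- 2 a\right) = \left(11 + 1\right) \left(\left(-2\right) 4\right) = 12 \left(-8\right) = -96$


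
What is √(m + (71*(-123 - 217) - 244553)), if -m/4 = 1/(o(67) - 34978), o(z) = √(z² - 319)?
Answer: √(-9398343750 + 268693*√4170)/√(34978 - √4170) ≈ 518.36*I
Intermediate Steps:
o(z) = √(-319 + z²)
m = -4/(-34978 + √4170) (m = -4/(√(-319 + 67²) - 34978) = -4/(√(-319 + 4489) - 34978) = -4/(√4170 - 34978) = -4/(-34978 + √4170) ≈ 0.00011457)
√(m + (71*(-123 - 217) - 244553)) = √((69956/611728157 + 2*√4170/611728157) + (71*(-123 - 217) - 244553)) = √((69956/611728157 + 2*√4170/611728157) + (71*(-340) - 244553)) = √((69956/611728157 + 2*√4170/611728157) + (-24140 - 244553)) = √((69956/611728157 + 2*√4170/611728157) - 268693) = √(-164367073618845/611728157 + 2*√4170/611728157)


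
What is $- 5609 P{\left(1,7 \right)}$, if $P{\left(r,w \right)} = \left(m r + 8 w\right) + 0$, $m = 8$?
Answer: $-358976$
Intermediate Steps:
$P{\left(r,w \right)} = 8 r + 8 w$ ($P{\left(r,w \right)} = \left(8 r + 8 w\right) + 0 = 8 r + 8 w$)
$- 5609 P{\left(1,7 \right)} = - 5609 \left(8 \cdot 1 + 8 \cdot 7\right) = - 5609 \left(8 + 56\right) = \left(-5609\right) 64 = -358976$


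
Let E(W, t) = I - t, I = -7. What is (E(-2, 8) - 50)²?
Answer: 4225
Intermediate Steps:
E(W, t) = -7 - t
(E(-2, 8) - 50)² = ((-7 - 1*8) - 50)² = ((-7 - 8) - 50)² = (-15 - 50)² = (-65)² = 4225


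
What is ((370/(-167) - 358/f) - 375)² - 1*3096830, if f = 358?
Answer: -82378053626/27889 ≈ -2.9538e+6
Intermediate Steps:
((370/(-167) - 358/f) - 375)² - 1*3096830 = ((370/(-167) - 358/358) - 375)² - 1*3096830 = ((370*(-1/167) - 358*1/358) - 375)² - 3096830 = ((-370/167 - 1) - 375)² - 3096830 = (-537/167 - 375)² - 3096830 = (-63162/167)² - 3096830 = 3989438244/27889 - 3096830 = -82378053626/27889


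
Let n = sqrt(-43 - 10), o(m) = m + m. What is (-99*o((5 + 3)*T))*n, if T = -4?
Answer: 6336*I*sqrt(53) ≈ 46127.0*I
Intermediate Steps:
o(m) = 2*m
n = I*sqrt(53) (n = sqrt(-53) = I*sqrt(53) ≈ 7.2801*I)
(-99*o((5 + 3)*T))*n = (-198*(5 + 3)*(-4))*(I*sqrt(53)) = (-198*8*(-4))*(I*sqrt(53)) = (-198*(-32))*(I*sqrt(53)) = (-99*(-64))*(I*sqrt(53)) = 6336*(I*sqrt(53)) = 6336*I*sqrt(53)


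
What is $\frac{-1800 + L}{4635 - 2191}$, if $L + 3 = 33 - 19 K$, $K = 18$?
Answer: $- \frac{528}{611} \approx -0.86416$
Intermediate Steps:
$L = -312$ ($L = -3 + \left(33 - 342\right) = -3 - 309 = -312$)
$\frac{-1800 + L}{4635 - 2191} = \frac{-1800 - 312}{4635 - 2191} = - \frac{2112}{2444} = \left(-2112\right) \frac{1}{2444} = - \frac{528}{611}$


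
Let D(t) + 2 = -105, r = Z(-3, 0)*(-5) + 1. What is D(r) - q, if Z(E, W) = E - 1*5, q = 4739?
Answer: -4846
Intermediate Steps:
Z(E, W) = -5 + E (Z(E, W) = E - 5 = -5 + E)
r = 41 (r = (-5 - 3)*(-5) + 1 = -8*(-5) + 1 = 40 + 1 = 41)
D(t) = -107 (D(t) = -2 - 105 = -107)
D(r) - q = -107 - 1*4739 = -107 - 4739 = -4846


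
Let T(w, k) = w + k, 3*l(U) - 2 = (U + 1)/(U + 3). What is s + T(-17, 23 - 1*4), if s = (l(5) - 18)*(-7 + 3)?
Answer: 211/3 ≈ 70.333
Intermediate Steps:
l(U) = ⅔ + (1 + U)/(3*(3 + U)) (l(U) = ⅔ + ((U + 1)/(U + 3))/3 = ⅔ + ((1 + U)/(3 + U))/3 = ⅔ + (1 + U)/(3*(3 + U)))
T(w, k) = k + w
s = 205/3 (s = ((7/3 + 5)/(3 + 5) - 18)*(-7 + 3) = ((22/3)/8 - 18)*(-4) = ((⅛)*(22/3) - 18)*(-4) = (11/12 - 18)*(-4) = -205/12*(-4) = 205/3 ≈ 68.333)
s + T(-17, 23 - 1*4) = 205/3 + ((23 - 1*4) - 17) = 205/3 + ((23 - 4) - 17) = 205/3 + (19 - 17) = 205/3 + 2 = 211/3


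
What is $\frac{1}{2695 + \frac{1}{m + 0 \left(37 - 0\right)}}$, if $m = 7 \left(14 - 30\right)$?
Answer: $\frac{112}{301839} \approx 0.00037106$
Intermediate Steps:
$m = -112$ ($m = 7 \left(-16\right) = -112$)
$\frac{1}{2695 + \frac{1}{m + 0 \left(37 - 0\right)}} = \frac{1}{2695 + \frac{1}{-112 + 0 \left(37 - 0\right)}} = \frac{1}{2695 + \frac{1}{-112 + 0 \left(37 + 0\right)}} = \frac{1}{2695 + \frac{1}{-112 + 0 \cdot 37}} = \frac{1}{2695 + \frac{1}{-112 + 0}} = \frac{1}{2695 + \frac{1}{-112}} = \frac{1}{2695 - \frac{1}{112}} = \frac{1}{\frac{301839}{112}} = \frac{112}{301839}$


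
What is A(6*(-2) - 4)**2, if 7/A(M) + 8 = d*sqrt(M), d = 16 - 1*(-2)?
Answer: -245/26896 + 441*I/215168 ≈ -0.0091092 + 0.0020496*I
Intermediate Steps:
d = 18 (d = 16 + 2 = 18)
A(M) = 7/(-8 + 18*sqrt(M))
A(6*(-2) - 4)**2 = (7/(2*(-4 + 9*sqrt(6*(-2) - 4))))**2 = (7/(2*(-4 + 9*sqrt(-12 - 4))))**2 = (7/(2*(-4 + 9*sqrt(-16))))**2 = (7/(2*(-4 + 9*(4*I))))**2 = (7/(2*(-4 + 36*I)))**2 = (7*((-4 - 36*I)/1312)/2)**2 = (7*(-4 - 36*I)/2624)**2 = 49*(-4 - 36*I)**2/6885376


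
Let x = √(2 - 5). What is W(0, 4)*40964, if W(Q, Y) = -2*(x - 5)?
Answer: 409640 - 81928*I*√3 ≈ 4.0964e+5 - 1.419e+5*I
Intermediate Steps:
x = I*√3 (x = √(-3) = I*√3 ≈ 1.732*I)
W(Q, Y) = 10 - 2*I*√3 (W(Q, Y) = -2*(I*√3 - 5) = -2*(-5 + I*√3) = 10 - 2*I*√3)
W(0, 4)*40964 = (10 - 2*I*√3)*40964 = 409640 - 81928*I*√3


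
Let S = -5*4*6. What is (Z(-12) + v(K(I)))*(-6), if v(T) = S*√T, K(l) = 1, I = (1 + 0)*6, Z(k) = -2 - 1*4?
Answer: 756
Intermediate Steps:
Z(k) = -6 (Z(k) = -2 - 4 = -6)
I = 6 (I = 1*6 = 6)
S = -120 (S = -20*6 = -120)
v(T) = -120*√T
(Z(-12) + v(K(I)))*(-6) = (-6 - 120*√1)*(-6) = (-6 - 120*1)*(-6) = (-6 - 120)*(-6) = -126*(-6) = 756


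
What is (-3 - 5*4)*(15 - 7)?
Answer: -184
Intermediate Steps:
(-3 - 5*4)*(15 - 7) = (-3 - 20)*8 = -23*8 = -184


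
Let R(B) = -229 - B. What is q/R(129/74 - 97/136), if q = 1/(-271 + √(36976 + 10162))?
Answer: 1363672/30446011833 + 35224*√962/30446011833 ≈ 8.0673e-5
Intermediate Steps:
q = 1/(-271 + 7*√962) (q = 1/(-271 + √47138) = 1/(-271 + 7*√962) ≈ -0.018557)
q/R(129/74 - 97/136) = (-271/26303 - 7*√962/26303)/(-229 - (129/74 - 97/136)) = (-271/26303 - 7*√962/26303)/(-229 - 1*5183/5032) = (-271/26303 - 7*√962/26303)/(-229 - 5183/5032) = (-271/26303 - 7*√962/26303)/(-1157511/5032) = (-271/26303 - 7*√962/26303)*(-5032/1157511) = 1363672/30446011833 + 35224*√962/30446011833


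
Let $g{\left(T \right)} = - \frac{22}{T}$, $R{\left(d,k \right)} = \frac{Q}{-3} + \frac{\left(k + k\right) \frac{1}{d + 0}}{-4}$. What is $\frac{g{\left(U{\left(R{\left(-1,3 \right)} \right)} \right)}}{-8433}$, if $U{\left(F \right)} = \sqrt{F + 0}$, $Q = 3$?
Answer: $\frac{22 \sqrt{2}}{8433} \approx 0.0036894$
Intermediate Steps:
$R{\left(d,k \right)} = -1 - \frac{k}{2 d}$ ($R{\left(d,k \right)} = \frac{3}{-3} + \frac{\left(k + k\right) \frac{1}{d + 0}}{-4} = 3 \left(- \frac{1}{3}\right) + \frac{2 k}{d} \left(- \frac{1}{4}\right) = -1 + \frac{2 k}{d} \left(- \frac{1}{4}\right) = -1 - \frac{k}{2 d}$)
$U{\left(F \right)} = \sqrt{F}$
$\frac{g{\left(U{\left(R{\left(-1,3 \right)} \right)} \right)}}{-8433} = \frac{\left(-22\right) \frac{1}{\sqrt{\frac{\left(-1\right) \left(-1\right) - \frac{3}{2}}{-1}}}}{-8433} = - \frac{22}{\sqrt{- (1 - \frac{3}{2})}} \left(- \frac{1}{8433}\right) = - \frac{22}{\sqrt{\left(-1\right) \left(- \frac{1}{2}\right)}} \left(- \frac{1}{8433}\right) = - \frac{22}{\sqrt{\frac{1}{2}}} \left(- \frac{1}{8433}\right) = - \frac{22}{\frac{1}{2} \sqrt{2}} \left(- \frac{1}{8433}\right) = - 22 \sqrt{2} \left(- \frac{1}{8433}\right) = \frac{22 \sqrt{2}}{8433}$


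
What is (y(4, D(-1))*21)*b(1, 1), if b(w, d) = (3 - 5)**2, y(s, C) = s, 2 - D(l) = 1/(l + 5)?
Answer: 336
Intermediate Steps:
D(l) = 2 - 1/(5 + l) (D(l) = 2 - 1/(l + 5) = 2 - 1/(5 + l))
b(w, d) = 4 (b(w, d) = (-2)**2 = 4)
(y(4, D(-1))*21)*b(1, 1) = (4*21)*4 = 84*4 = 336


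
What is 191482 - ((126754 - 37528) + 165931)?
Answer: -63675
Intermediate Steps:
191482 - ((126754 - 37528) + 165931) = 191482 - (89226 + 165931) = 191482 - 1*255157 = 191482 - 255157 = -63675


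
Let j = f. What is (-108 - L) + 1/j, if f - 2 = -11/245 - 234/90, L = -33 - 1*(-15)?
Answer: -14465/158 ≈ -91.551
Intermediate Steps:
L = -18 (L = -33 + 15 = -18)
f = -158/245 (f = 2 + (-11/245 - 234/90) = 2 + (-11*1/245 - 234*1/90) = 2 + (-11/245 - 13/5) = 2 - 648/245 = -158/245 ≈ -0.64490)
j = -158/245 ≈ -0.64490
(-108 - L) + 1/j = (-108 - 1*(-18)) + 1/(-158/245) = (-108 + 18) - 245/158 = -90 - 245/158 = -14465/158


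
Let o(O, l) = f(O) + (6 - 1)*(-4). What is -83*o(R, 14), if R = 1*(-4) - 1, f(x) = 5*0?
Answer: 1660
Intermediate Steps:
f(x) = 0
R = -5 (R = -4 - 1 = -5)
o(O, l) = -20 (o(O, l) = 0 + (6 - 1)*(-4) = 0 + 5*(-4) = 0 - 20 = -20)
-83*o(R, 14) = -83*(-20) = 1660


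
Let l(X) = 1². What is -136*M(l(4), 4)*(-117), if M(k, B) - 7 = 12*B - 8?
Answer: 747864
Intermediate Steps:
l(X) = 1
M(k, B) = -1 + 12*B (M(k, B) = 7 + (12*B - 8) = 7 + (-8 + 12*B) = -1 + 12*B)
-136*M(l(4), 4)*(-117) = -136*(-1 + 12*4)*(-117) = -136*(-1 + 48)*(-117) = -136*47*(-117) = -6392*(-117) = 747864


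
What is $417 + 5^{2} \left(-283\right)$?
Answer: $-6658$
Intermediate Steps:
$417 + 5^{2} \left(-283\right) = 417 + 25 \left(-283\right) = 417 - 7075 = -6658$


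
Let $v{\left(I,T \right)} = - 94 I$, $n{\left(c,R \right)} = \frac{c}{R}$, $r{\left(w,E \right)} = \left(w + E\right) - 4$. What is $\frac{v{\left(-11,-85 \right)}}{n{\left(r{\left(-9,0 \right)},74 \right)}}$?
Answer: $- \frac{76516}{13} \approx -5885.8$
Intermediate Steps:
$r{\left(w,E \right)} = -4 + E + w$ ($r{\left(w,E \right)} = \left(E + w\right) - 4 = -4 + E + w$)
$\frac{v{\left(-11,-85 \right)}}{n{\left(r{\left(-9,0 \right)},74 \right)}} = \frac{\left(-94\right) \left(-11\right)}{\left(-4 + 0 - 9\right) \frac{1}{74}} = \frac{1034}{\left(-13\right) \frac{1}{74}} = \frac{1034}{- \frac{13}{74}} = 1034 \left(- \frac{74}{13}\right) = - \frac{76516}{13}$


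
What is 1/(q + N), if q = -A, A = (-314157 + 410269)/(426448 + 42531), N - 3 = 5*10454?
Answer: 468979/24514843155 ≈ 1.9130e-5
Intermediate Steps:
N = 52273 (N = 3 + 5*10454 = 3 + 52270 = 52273)
A = 96112/468979 ≈ 0.20494
q = -96112/468979 (q = -1*96112/468979 = -96112/468979 ≈ -0.20494)
1/(q + N) = 1/(-96112/468979 + 52273) = 1/(24514843155/468979) = 468979/24514843155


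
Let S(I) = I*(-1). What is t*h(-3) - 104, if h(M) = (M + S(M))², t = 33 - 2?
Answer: -104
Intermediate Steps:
S(I) = -I
t = 31
h(M) = 0 (h(M) = (M - M)² = 0² = 0)
t*h(-3) - 104 = 31*0 - 104 = 0 - 104 = -104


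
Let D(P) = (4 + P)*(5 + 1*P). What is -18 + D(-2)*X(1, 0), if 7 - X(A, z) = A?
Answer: 18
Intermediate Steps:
X(A, z) = 7 - A
D(P) = (4 + P)*(5 + P)
-18 + D(-2)*X(1, 0) = -18 + (20 + (-2)² + 9*(-2))*(7 - 1*1) = -18 + (20 + 4 - 18)*(7 - 1) = -18 + 6*6 = -18 + 36 = 18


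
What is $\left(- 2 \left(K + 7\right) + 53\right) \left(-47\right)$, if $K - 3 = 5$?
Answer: $-1081$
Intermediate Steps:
$K = 8$ ($K = 3 + 5 = 8$)
$\left(- 2 \left(K + 7\right) + 53\right) \left(-47\right) = \left(- 2 \left(8 + 7\right) + 53\right) \left(-47\right) = \left(\left(-2\right) 15 + 53\right) \left(-47\right) = \left(-30 + 53\right) \left(-47\right) = 23 \left(-47\right) = -1081$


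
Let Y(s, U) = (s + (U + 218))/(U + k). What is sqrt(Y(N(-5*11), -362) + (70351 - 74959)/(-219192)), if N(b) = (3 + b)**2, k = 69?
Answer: 8*I*sqrt(975232818329)/2675969 ≈ 2.9523*I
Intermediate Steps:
Y(s, U) = (218 + U + s)/(69 + U) (Y(s, U) = (s + (U + 218))/(U + 69) = (s + (218 + U))/(69 + U) = (218 + U + s)/(69 + U))
sqrt(Y(N(-5*11), -362) + (70351 - 74959)/(-219192)) = sqrt((218 - 362 + (3 - 5*11)**2)/(69 - 362) + (70351 - 74959)/(-219192)) = sqrt((218 - 362 + (3 - 55)**2)/(-293) - 4608*(-1/219192)) = sqrt(-(218 - 362 + (-52)**2)/293 + 192/9133) = sqrt(-(218 - 362 + 2704)/293 + 192/9133) = sqrt(-1/293*2560 + 192/9133) = sqrt(-2560/293 + 192/9133) = sqrt(-23324224/2675969) = 8*I*sqrt(975232818329)/2675969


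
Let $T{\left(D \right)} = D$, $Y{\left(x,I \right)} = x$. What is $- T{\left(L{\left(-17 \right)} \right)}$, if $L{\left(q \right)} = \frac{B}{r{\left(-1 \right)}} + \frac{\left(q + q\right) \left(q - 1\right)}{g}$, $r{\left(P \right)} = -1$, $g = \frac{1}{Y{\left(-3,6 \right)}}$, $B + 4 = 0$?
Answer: $1832$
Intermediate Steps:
$B = -4$ ($B = -4 + 0 = -4$)
$g = - \frac{1}{3}$ ($g = \frac{1}{-3} = - \frac{1}{3} \approx -0.33333$)
$L{\left(q \right)} = 4 - 6 q \left(-1 + q\right)$ ($L{\left(q \right)} = - \frac{4}{-1} + \frac{\left(q + q\right) \left(q - 1\right)}{- \frac{1}{3}} = \left(-4\right) \left(-1\right) + 2 q \left(-1 + q\right) \left(-3\right) = 4 + 2 q \left(-1 + q\right) \left(-3\right) = 4 - 6 q \left(-1 + q\right)$)
$- T{\left(L{\left(-17 \right)} \right)} = - (4 - 6 \left(-17\right)^{2} + 6 \left(-17\right)) = - (4 - 1734 - 102) = \left(-1\right) \left(-1832\right) = 1832$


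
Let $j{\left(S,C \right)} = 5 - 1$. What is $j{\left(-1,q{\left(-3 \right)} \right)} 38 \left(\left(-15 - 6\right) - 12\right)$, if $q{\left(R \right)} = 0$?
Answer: $-5016$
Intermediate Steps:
$j{\left(S,C \right)} = 4$ ($j{\left(S,C \right)} = 5 - 1 = 4$)
$j{\left(-1,q{\left(-3 \right)} \right)} 38 \left(\left(-15 - 6\right) - 12\right) = 4 \cdot 38 \left(\left(-15 - 6\right) - 12\right) = 152 \left(-21 - 12\right) = 152 \left(-33\right) = -5016$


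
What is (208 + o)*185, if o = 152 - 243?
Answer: 21645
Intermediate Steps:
o = -91
(208 + o)*185 = (208 - 91)*185 = 117*185 = 21645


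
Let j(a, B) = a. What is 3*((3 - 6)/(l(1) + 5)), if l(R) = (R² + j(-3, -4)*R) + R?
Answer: -9/4 ≈ -2.2500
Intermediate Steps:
l(R) = R² - 2*R (l(R) = (R² - 3*R) + R = R² - 2*R)
3*((3 - 6)/(l(1) + 5)) = 3*((3 - 6)/(1*(-2 + 1) + 5)) = 3*(-3/(1*(-1) + 5)) = 3*(-3/(-1 + 5)) = 3*(-3/4) = 3*(-3*¼) = 3*(-¾) = -9/4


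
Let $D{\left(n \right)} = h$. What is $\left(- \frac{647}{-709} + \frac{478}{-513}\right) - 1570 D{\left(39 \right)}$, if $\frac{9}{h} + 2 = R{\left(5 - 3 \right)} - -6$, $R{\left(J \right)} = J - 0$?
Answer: $- \frac{856560526}{363717} \approx -2355.0$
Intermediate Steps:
$R{\left(J \right)} = J$ ($R{\left(J \right)} = J + 0 = J$)
$h = \frac{3}{2}$ ($h = \frac{9}{-2 + \left(\left(5 - 3\right) - -6\right)} = \frac{9}{-2 + \left(\left(5 - 3\right) + 6\right)} = \frac{9}{-2 + \left(2 + 6\right)} = \frac{9}{-2 + 8} = \frac{9}{6} = 9 \cdot \frac{1}{6} = \frac{3}{2} \approx 1.5$)
$D{\left(n \right)} = \frac{3}{2}$
$\left(- \frac{647}{-709} + \frac{478}{-513}\right) - 1570 D{\left(39 \right)} = \left(- \frac{647}{-709} + \frac{478}{-513}\right) - 2355 = \left(\left(-647\right) \left(- \frac{1}{709}\right) + 478 \left(- \frac{1}{513}\right)\right) - 2355 = \left(\frac{647}{709} - \frac{478}{513}\right) - 2355 = - \frac{6991}{363717} - 2355 = - \frac{856560526}{363717}$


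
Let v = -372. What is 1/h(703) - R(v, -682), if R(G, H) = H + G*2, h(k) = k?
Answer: 1002479/703 ≈ 1426.0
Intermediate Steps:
R(G, H) = H + 2*G
1/h(703) - R(v, -682) = 1/703 - (-682 + 2*(-372)) = 1/703 - (-682 - 744) = 1/703 - 1*(-1426) = 1/703 + 1426 = 1002479/703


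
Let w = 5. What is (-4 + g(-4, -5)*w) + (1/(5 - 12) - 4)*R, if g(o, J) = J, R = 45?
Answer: -1508/7 ≈ -215.43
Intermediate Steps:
(-4 + g(-4, -5)*w) + (1/(5 - 12) - 4)*R = (-4 - 5*5) + (1/(5 - 12) - 4)*45 = (-4 - 25) + (1/(-7) - 4)*45 = -29 + (-⅐ - 4)*45 = -29 - 29/7*45 = -29 - 1305/7 = -1508/7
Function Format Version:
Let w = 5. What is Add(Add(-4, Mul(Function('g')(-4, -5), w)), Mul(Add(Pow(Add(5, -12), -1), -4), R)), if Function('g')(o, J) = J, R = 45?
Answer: Rational(-1508, 7) ≈ -215.43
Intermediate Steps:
Add(Add(-4, Mul(Function('g')(-4, -5), w)), Mul(Add(Pow(Add(5, -12), -1), -4), R)) = Add(Add(-4, Mul(-5, 5)), Mul(Add(Pow(Add(5, -12), -1), -4), 45)) = Add(Add(-4, -25), Mul(Add(Pow(-7, -1), -4), 45)) = Add(-29, Mul(Add(Rational(-1, 7), -4), 45)) = Add(-29, Mul(Rational(-29, 7), 45)) = Add(-29, Rational(-1305, 7)) = Rational(-1508, 7)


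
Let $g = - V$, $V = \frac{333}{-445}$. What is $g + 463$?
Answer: $\frac{206368}{445} \approx 463.75$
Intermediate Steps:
$V = - \frac{333}{445}$ ($V = 333 \left(- \frac{1}{445}\right) = - \frac{333}{445} \approx -0.74831$)
$g = \frac{333}{445}$ ($g = \left(-1\right) \left(- \frac{333}{445}\right) = \frac{333}{445} \approx 0.74831$)
$g + 463 = \frac{333}{445} + 463 = \frac{206368}{445}$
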